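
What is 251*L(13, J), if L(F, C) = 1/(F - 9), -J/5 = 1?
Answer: 251/4 ≈ 62.750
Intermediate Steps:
J = -5 (J = -5*1 = -5)
L(F, C) = 1/(-9 + F)
251*L(13, J) = 251/(-9 + 13) = 251/4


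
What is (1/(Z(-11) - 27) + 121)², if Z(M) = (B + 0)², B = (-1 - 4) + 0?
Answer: 58081/4 ≈ 14520.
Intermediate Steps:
B = -5 (B = -5 + 0 = -5)
Z(M) = 25 (Z(M) = (-5 + 0)² = (-5)² = 25)
(1/(Z(-11) - 27) + 121)² = (1/(25 - 27) + 121)² = (1/(-2) + 121)² = (-½ + 121)² = (241/2)² = 58081/4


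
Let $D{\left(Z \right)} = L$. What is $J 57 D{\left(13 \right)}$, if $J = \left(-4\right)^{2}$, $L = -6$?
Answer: $-5472$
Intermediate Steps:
$D{\left(Z \right)} = -6$
$J = 16$
$J 57 D{\left(13 \right)} = 16 \cdot 57 \left(-6\right) = 912 \left(-6\right) = -5472$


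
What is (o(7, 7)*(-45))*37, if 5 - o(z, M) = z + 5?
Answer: 11655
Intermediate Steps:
o(z, M) = -z (o(z, M) = 5 - (z + 5) = 5 - (5 + z) = 5 + (-5 - z) = -z)
(o(7, 7)*(-45))*37 = (-1*7*(-45))*37 = -7*(-45)*37 = 315*37 = 11655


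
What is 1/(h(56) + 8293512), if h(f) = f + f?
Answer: 1/8293624 ≈ 1.2057e-7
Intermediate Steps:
h(f) = 2*f
1/(h(56) + 8293512) = 1/(2*56 + 8293512) = 1/(112 + 8293512) = 1/8293624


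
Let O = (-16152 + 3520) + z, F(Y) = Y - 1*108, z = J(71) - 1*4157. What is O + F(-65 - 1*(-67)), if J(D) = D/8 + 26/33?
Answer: -4457729/264 ≈ -16885.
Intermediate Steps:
J(D) = 26/33 + D/8 (J(D) = D*(⅛) + 26*(1/33) = D/8 + 26/33 = 26/33 + D/8)
z = -1094897/264 (z = (26/33 + (⅛)*71) - 1*4157 = (26/33 + 71/8) - 4157 = 2551/264 - 4157 = -1094897/264 ≈ -4147.3)
F(Y) = -108 + Y (F(Y) = Y - 108 = -108 + Y)
O = -4429745/264 (O = (-16152 + 3520) - 1094897/264 = -12632 - 1094897/264 = -4429745/264 ≈ -16779.)
O + F(-65 - 1*(-67)) = -4429745/264 + (-108 + (-65 - 1*(-67))) = -4429745/264 + (-108 + (-65 + 67)) = -4429745/264 + (-108 + 2) = -4429745/264 - 106 = -4457729/264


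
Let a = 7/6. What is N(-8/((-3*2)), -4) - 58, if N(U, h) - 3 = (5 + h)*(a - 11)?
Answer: -389/6 ≈ -64.833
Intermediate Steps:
a = 7/6 (a = 7*(⅙) = 7/6 ≈ 1.1667)
N(U, h) = -277/6 - 59*h/6 (N(U, h) = 3 + (5 + h)*(7/6 - 11) = 3 + (5 + h)*(-59/6) = 3 + (-295/6 - 59*h/6) = -277/6 - 59*h/6)
N(-8/((-3*2)), -4) - 58 = (-277/6 - 59/6*(-4)) - 58 = (-277/6 + 118/3) - 58 = -41/6 - 58 = -389/6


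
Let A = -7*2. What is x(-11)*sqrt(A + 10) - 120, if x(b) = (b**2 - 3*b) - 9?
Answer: -120 + 290*I ≈ -120.0 + 290.0*I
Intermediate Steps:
A = -14
x(b) = -9 + b**2 - 3*b
x(-11)*sqrt(A + 10) - 120 = (-9 + (-11)**2 - 3*(-11))*sqrt(-14 + 10) - 120 = (-9 + 121 + 33)*sqrt(-4) - 120 = 145*(2*I) - 120 = 290*I - 120 = -120 + 290*I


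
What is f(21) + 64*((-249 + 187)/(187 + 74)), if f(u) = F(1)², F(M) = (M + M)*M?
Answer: -2924/261 ≈ -11.203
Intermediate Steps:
F(M) = 2*M² (F(M) = (2*M)*M = 2*M²)
f(u) = 4 (f(u) = (2*1²)² = (2*1)² = 2² = 4)
f(21) + 64*((-249 + 187)/(187 + 74)) = 4 + 64*((-249 + 187)/(187 + 74)) = 4 + 64*(-62/261) = 4 - 3968/261 = -2924/261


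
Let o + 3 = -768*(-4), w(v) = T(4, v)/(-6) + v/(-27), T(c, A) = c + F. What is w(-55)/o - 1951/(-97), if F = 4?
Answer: 161667556/8037711 ≈ 20.114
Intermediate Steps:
T(c, A) = 4 + c (T(c, A) = c + 4 = 4 + c)
w(v) = -4/3 - v/27 (w(v) = (4 + 4)/(-6) + v/(-27) = 8*(-⅙) + v*(-1/27) = -4/3 - v/27)
o = 3069 (o = -3 - 768*(-4) = -3 + 3072 = 3069)
w(-55)/o - 1951/(-97) = (-4/3 - 1/27*(-55))/3069 - 1951/(-97) = (-4/3 + 55/27)*(1/3069) - 1951*(-1/97) = (19/27)*(1/3069) + 1951/97 = 19/82863 + 1951/97 = 161667556/8037711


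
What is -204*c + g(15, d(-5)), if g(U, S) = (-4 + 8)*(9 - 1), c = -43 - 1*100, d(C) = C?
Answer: 29204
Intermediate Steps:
c = -143 (c = -43 - 100 = -143)
g(U, S) = 32 (g(U, S) = 4*8 = 32)
-204*c + g(15, d(-5)) = -204*(-143) + 32 = 29172 + 32 = 29204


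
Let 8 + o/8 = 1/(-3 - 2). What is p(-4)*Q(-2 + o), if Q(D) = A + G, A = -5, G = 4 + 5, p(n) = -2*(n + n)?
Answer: 64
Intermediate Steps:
o = -328/5 (o = -64 + 8/(-3 - 2) = -64 + 8/(-5) = -64 + 8*(-⅕) = -64 - 8/5 = -328/5 ≈ -65.600)
p(n) = -4*n
G = 9
Q(D) = 4 (Q(D) = -5 + 9 = 4)
p(-4)*Q(-2 + o) = -4*(-4)*4 = 16*4 = 64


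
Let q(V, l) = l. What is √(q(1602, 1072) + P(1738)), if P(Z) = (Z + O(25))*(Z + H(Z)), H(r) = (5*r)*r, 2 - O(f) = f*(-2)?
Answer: 2*√6759468973 ≈ 1.6443e+5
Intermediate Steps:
O(f) = 2 + 2*f (O(f) = 2 - f*(-2) = 2 - (-2)*f = 2 + 2*f)
H(r) = 5*r²
P(Z) = (52 + Z)*(Z + 5*Z²) (P(Z) = (Z + (2 + 2*25))*(Z + 5*Z²) = (Z + (2 + 50))*(Z + 5*Z²) = (Z + 52)*(Z + 5*Z²) = (52 + Z)*(Z + 5*Z²))
√(q(1602, 1072) + P(1738)) = √(1072 + 1738*(52 + 5*1738² + 261*1738)) = √(1072 + 1738*(52 + 5*3020644 + 453618)) = √(1072 + 1738*(52 + 15103220 + 453618)) = √(1072 + 1738*15556890) = √(1072 + 27037874820) = √27037875892 = 2*√6759468973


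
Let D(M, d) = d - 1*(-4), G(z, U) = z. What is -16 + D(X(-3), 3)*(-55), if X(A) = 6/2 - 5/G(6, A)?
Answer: -401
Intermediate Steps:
X(A) = 13/6 (X(A) = 6/2 - 5/6 = 6*(1/2) - 5*1/6 = 3 - 5/6 = 13/6)
D(M, d) = 4 + d (D(M, d) = d + 4 = 4 + d)
-16 + D(X(-3), 3)*(-55) = -16 + (4 + 3)*(-55) = -16 + 7*(-55) = -16 - 385 = -401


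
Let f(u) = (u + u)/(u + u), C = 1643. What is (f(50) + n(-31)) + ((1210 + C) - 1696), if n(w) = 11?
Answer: 1169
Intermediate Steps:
f(u) = 1 (f(u) = (2*u)/((2*u)) = (2*u)*(1/(2*u)) = 1)
(f(50) + n(-31)) + ((1210 + C) - 1696) = (1 + 11) + ((1210 + 1643) - 1696) = 12 + (2853 - 1696) = 12 + 1157 = 1169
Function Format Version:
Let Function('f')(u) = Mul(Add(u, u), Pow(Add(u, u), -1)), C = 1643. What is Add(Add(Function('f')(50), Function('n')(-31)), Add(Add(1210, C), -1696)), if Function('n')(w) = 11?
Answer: 1169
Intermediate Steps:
Function('f')(u) = 1 (Function('f')(u) = Mul(Mul(2, u), Pow(Mul(2, u), -1)) = Mul(Mul(2, u), Mul(Rational(1, 2), Pow(u, -1))) = 1)
Add(Add(Function('f')(50), Function('n')(-31)), Add(Add(1210, C), -1696)) = Add(Add(1, 11), Add(Add(1210, 1643), -1696)) = Add(12, Add(2853, -1696)) = Add(12, 1157) = 1169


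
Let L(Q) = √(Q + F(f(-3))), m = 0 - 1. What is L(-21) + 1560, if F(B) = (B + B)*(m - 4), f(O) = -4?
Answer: 1560 + √19 ≈ 1564.4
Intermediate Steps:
m = -1
F(B) = -10*B (F(B) = (B + B)*(-1 - 4) = (2*B)*(-5) = -10*B)
L(Q) = √(40 + Q) (L(Q) = √(Q - 10*(-4)) = √(Q + 40) = √(40 + Q))
L(-21) + 1560 = √(40 - 21) + 1560 = √19 + 1560 = 1560 + √19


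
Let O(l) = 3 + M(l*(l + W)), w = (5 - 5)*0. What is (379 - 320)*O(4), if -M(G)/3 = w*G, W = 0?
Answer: 177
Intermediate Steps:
w = 0 (w = 0*0 = 0)
M(G) = 0 (M(G) = -0*G = -3*0 = 0)
O(l) = 3 (O(l) = 3 + 0 = 3)
(379 - 320)*O(4) = (379 - 320)*3 = 59*3 = 177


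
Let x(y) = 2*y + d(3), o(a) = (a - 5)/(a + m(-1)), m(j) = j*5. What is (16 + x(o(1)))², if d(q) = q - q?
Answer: 324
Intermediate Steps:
m(j) = 5*j
d(q) = 0
o(a) = 1 (o(a) = (a - 5)/(a + 5*(-1)) = (-5 + a)/(a - 5) = (-5 + a)/(-5 + a) = 1)
x(y) = 2*y (x(y) = 2*y + 0 = 2*y)
(16 + x(o(1)))² = (16 + 2*1)² = (16 + 2)² = 18² = 324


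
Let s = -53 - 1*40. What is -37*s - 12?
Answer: 3429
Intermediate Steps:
s = -93 (s = -53 - 40 = -93)
-37*s - 12 = -37*(-93) - 12 = 3441 - 12 = 3429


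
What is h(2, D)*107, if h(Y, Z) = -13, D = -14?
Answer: -1391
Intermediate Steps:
h(2, D)*107 = -13*107 = -1391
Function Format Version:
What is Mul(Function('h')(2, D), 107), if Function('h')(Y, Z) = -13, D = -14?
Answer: -1391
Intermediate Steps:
Mul(Function('h')(2, D), 107) = Mul(-13, 107) = -1391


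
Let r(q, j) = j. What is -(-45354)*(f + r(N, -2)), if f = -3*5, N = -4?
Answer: -771018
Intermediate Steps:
f = -15
-(-45354)*(f + r(N, -2)) = -(-45354)*(-15 - 2) = -(-45354)*(-17) = -22677*34 = -771018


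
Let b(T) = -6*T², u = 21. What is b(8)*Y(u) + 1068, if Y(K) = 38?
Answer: -13524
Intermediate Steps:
b(8)*Y(u) + 1068 = -6*8²*38 + 1068 = -6*64*38 + 1068 = -384*38 + 1068 = -14592 + 1068 = -13524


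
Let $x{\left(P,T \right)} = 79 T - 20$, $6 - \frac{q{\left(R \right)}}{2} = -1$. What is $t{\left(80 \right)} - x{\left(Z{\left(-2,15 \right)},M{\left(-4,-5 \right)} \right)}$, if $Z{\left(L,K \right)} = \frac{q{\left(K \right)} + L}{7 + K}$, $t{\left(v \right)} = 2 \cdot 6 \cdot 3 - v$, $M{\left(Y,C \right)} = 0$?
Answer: $-24$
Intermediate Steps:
$q{\left(R \right)} = 14$ ($q{\left(R \right)} = 12 - -2 = 12 + 2 = 14$)
$t{\left(v \right)} = 36 - v$ ($t{\left(v \right)} = 12 \cdot 3 - v = 36 - v$)
$Z{\left(L,K \right)} = \frac{14 + L}{7 + K}$
$x{\left(P,T \right)} = -20 + 79 T$
$t{\left(80 \right)} - x{\left(Z{\left(-2,15 \right)},M{\left(-4,-5 \right)} \right)} = \left(36 - 80\right) - \left(-20 + 79 \cdot 0\right) = \left(36 - 80\right) - \left(-20 + 0\right) = -44 - -20 = -44 + 20 = -24$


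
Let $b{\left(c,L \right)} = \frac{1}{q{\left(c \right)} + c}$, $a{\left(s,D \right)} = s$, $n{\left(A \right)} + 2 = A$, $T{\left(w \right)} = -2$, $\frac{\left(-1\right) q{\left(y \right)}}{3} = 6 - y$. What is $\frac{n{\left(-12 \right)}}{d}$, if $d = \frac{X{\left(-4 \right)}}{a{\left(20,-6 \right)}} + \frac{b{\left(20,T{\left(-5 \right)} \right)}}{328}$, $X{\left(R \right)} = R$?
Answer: $\frac{1423520}{20331} \approx 70.017$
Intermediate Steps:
$q{\left(y \right)} = -18 + 3 y$ ($q{\left(y \right)} = - 3 \left(6 - y\right) = -18 + 3 y$)
$n{\left(A \right)} = -2 + A$
$b{\left(c,L \right)} = \frac{1}{-18 + 4 c}$ ($b{\left(c,L \right)} = \frac{1}{\left(-18 + 3 c\right) + c} = \frac{1}{-18 + 4 c}$)
$d = - \frac{20331}{101680}$ ($d = - \frac{4}{20} + \frac{\frac{1}{2} \frac{1}{-9 + 2 \cdot 20}}{328} = \left(-4\right) \frac{1}{20} + \frac{1}{2 \left(-9 + 40\right)} \frac{1}{328} = - \frac{1}{5} + \frac{1}{2 \cdot 31} \cdot \frac{1}{328} = - \frac{1}{5} + \frac{1}{2} \cdot \frac{1}{31} \cdot \frac{1}{328} = - \frac{1}{5} + \frac{1}{62} \cdot \frac{1}{328} = - \frac{1}{5} + \frac{1}{20336} = - \frac{20331}{101680} \approx -0.19995$)
$\frac{n{\left(-12 \right)}}{d} = \frac{-2 - 12}{- \frac{20331}{101680}} = \left(-14\right) \left(- \frac{101680}{20331}\right) = \frac{1423520}{20331}$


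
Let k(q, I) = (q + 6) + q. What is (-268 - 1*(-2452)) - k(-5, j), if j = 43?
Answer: 2188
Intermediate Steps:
k(q, I) = 6 + 2*q (k(q, I) = (6 + q) + q = 6 + 2*q)
(-268 - 1*(-2452)) - k(-5, j) = (-268 - 1*(-2452)) - (6 + 2*(-5)) = (-268 + 2452) - (6 - 10) = 2184 - 1*(-4) = 2184 + 4 = 2188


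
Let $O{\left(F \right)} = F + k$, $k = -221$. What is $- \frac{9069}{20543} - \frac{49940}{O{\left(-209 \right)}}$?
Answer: $\frac{102201775}{883349} \approx 115.7$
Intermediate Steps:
$O{\left(F \right)} = -221 + F$ ($O{\left(F \right)} = F - 221 = -221 + F$)
$- \frac{9069}{20543} - \frac{49940}{O{\left(-209 \right)}} = - \frac{9069}{20543} - \frac{49940}{-221 - 209} = \left(-9069\right) \frac{1}{20543} - \frac{49940}{-430} = - \frac{9069}{20543} - - \frac{4994}{43} = - \frac{9069}{20543} + \frac{4994}{43} = \frac{102201775}{883349}$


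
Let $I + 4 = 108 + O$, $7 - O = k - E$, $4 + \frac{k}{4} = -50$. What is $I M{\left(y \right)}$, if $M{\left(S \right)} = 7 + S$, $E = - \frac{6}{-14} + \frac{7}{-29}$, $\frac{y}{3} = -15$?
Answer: $- \frac{2523922}{203} \approx -12433.0$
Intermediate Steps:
$k = -216$ ($k = -16 + 4 \left(-50\right) = -16 - 200 = -216$)
$y = -45$ ($y = 3 \left(-15\right) = -45$)
$E = \frac{38}{203}$ ($E = \left(-6\right) \left(- \frac{1}{14}\right) + 7 \left(- \frac{1}{29}\right) = \frac{3}{7} - \frac{7}{29} = \frac{38}{203} \approx 0.18719$)
$O = \frac{45307}{203}$ ($O = 7 - \left(-216 - \frac{38}{203}\right) = 7 - - \frac{43886}{203} = 7 + \frac{43886}{203} = \frac{45307}{203} \approx 223.19$)
$I = \frac{66419}{203}$ ($I = -4 + \left(108 + \frac{45307}{203}\right) = -4 + \frac{67231}{203} = \frac{66419}{203} \approx 327.19$)
$I M{\left(y \right)} = \frac{66419 \left(7 - 45\right)}{203} = \frac{66419}{203} \left(-38\right) = - \frac{2523922}{203}$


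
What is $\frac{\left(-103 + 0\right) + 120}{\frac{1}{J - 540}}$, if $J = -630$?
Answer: $-19890$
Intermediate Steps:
$\frac{\left(-103 + 0\right) + 120}{\frac{1}{J - 540}} = \frac{\left(-103 + 0\right) + 120}{\frac{1}{-630 - 540}} = \frac{-103 + 120}{\frac{1}{-1170}} = \frac{17}{- \frac{1}{1170}} = 17 \left(-1170\right) = -19890$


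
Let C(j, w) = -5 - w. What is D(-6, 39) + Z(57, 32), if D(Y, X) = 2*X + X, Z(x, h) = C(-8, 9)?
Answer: 103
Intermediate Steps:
Z(x, h) = -14 (Z(x, h) = -5 - 1*9 = -5 - 9 = -14)
D(Y, X) = 3*X
D(-6, 39) + Z(57, 32) = 3*39 - 14 = 117 - 14 = 103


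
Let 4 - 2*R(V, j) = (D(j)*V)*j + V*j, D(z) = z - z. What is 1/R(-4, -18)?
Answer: -1/34 ≈ -0.029412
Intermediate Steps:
D(z) = 0
R(V, j) = 2 - V*j/2 (R(V, j) = 2 - ((0*V)*j + V*j)/2 = 2 - (0*j + V*j)/2 = 2 - (0 + V*j)/2 = 2 - V*j/2)
1/R(-4, -18) = 1/(2 - ½*(-4)*(-18)) = 1/(2 - 36) = 1/(-34) = -1/34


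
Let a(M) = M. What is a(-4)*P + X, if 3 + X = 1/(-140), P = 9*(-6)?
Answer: 29819/140 ≈ 212.99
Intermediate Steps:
P = -54
X = -421/140 (X = -3 + 1/(-140) = -3 - 1/140 = -421/140 ≈ -3.0071)
a(-4)*P + X = -4*(-54) - 421/140 = 216 - 421/140 = 29819/140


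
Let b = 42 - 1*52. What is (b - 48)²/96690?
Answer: 1682/48345 ≈ 0.034792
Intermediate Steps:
b = -10 (b = 42 - 52 = -10)
(b - 48)²/96690 = (-10 - 48)²/96690 = (-58)²*(1/96690) = 3364*(1/96690) = 1682/48345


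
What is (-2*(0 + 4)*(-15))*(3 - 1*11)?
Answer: -960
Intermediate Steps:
(-2*(0 + 4)*(-15))*(3 - 1*11) = (-2*4*(-15))*(3 - 11) = -8*(-15)*(-8) = 120*(-8) = -960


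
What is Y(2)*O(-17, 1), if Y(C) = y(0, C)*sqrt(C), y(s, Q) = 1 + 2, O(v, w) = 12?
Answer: 36*sqrt(2) ≈ 50.912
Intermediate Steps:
y(s, Q) = 3
Y(C) = 3*sqrt(C)
Y(2)*O(-17, 1) = (3*sqrt(2))*12 = 36*sqrt(2)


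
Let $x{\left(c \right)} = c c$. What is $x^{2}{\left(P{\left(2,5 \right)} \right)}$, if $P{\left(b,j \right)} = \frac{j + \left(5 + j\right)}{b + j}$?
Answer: $\frac{50625}{2401} \approx 21.085$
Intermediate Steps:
$P{\left(b,j \right)} = \frac{5 + 2 j}{b + j}$
$x{\left(c \right)} = c^{2}$
$x^{2}{\left(P{\left(2,5 \right)} \right)} = \left(\left(\frac{5 + 2 \cdot 5}{2 + 5}\right)^{2}\right)^{2} = \left(\left(\frac{5 + 10}{7}\right)^{2}\right)^{2} = \left(\left(\frac{1}{7} \cdot 15\right)^{2}\right)^{2} = \left(\left(\frac{15}{7}\right)^{2}\right)^{2} = \left(\frac{225}{49}\right)^{2} = \frac{50625}{2401}$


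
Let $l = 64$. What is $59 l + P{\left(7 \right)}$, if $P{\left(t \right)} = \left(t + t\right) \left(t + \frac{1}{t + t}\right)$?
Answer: $3875$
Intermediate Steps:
$P{\left(t \right)} = 2 t \left(t + \frac{1}{2 t}\right)$
$59 l + P{\left(7 \right)} = 59 \cdot 64 + \left(1 + 2 \cdot 7^{2}\right) = 3776 + \left(1 + 2 \cdot 49\right) = 3776 + \left(1 + 98\right) = 3776 + 99 = 3875$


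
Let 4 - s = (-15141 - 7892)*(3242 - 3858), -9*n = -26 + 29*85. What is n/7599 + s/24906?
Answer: -17970637267/31543449 ≈ -569.71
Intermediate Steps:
n = -271 (n = -(-26 + 29*85)/9 = -(-26 + 2465)/9 = -⅑*2439 = -271)
s = -14188324 (s = 4 - (-15141 - 7892)*(3242 - 3858) = 4 - (-23033)*(-616) = 4 - 1*14188328 = 4 - 14188328 = -14188324)
n/7599 + s/24906 = -271/7599 - 14188324/24906 = -271*1/7599 - 14188324*1/24906 = -271/7599 - 7094162/12453 = -17970637267/31543449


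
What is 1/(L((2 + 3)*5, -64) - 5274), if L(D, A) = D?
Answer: -1/5249 ≈ -0.00019051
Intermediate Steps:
1/(L((2 + 3)*5, -64) - 5274) = 1/((2 + 3)*5 - 5274) = 1/(5*5 - 5274) = 1/(25 - 5274) = 1/(-5249) = -1/5249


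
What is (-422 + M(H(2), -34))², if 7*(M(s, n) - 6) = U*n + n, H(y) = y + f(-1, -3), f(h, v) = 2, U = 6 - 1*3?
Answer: 9290304/49 ≈ 1.8960e+5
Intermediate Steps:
U = 3 (U = 6 - 3 = 3)
H(y) = 2 + y (H(y) = y + 2 = 2 + y)
M(s, n) = 6 + 4*n/7 (M(s, n) = 6 + (3*n + n)/7 = 6 + (4*n)/7 = 6 + 4*n/7)
(-422 + M(H(2), -34))² = (-422 + (6 + (4/7)*(-34)))² = (-422 + (6 - 136/7))² = (-422 - 94/7)² = (-3048/7)² = 9290304/49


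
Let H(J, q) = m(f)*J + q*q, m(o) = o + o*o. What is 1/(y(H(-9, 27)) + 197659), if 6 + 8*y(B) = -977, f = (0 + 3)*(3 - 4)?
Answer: 8/1580289 ≈ 5.0624e-6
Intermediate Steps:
f = -3 (f = 3*(-1) = -3)
m(o) = o + o**2
H(J, q) = q**2 + 6*J (H(J, q) = (-3*(1 - 3))*J + q*q = (-3*(-2))*J + q**2 = 6*J + q**2 = q**2 + 6*J)
y(B) = -983/8 (y(B) = -3/4 + (1/8)*(-977) = -3/4 - 977/8 = -983/8)
1/(y(H(-9, 27)) + 197659) = 1/(-983/8 + 197659) = 1/(1580289/8) = 8/1580289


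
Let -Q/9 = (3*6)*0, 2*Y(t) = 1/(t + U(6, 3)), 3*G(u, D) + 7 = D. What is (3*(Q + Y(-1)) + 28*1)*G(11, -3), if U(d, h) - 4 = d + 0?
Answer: -845/9 ≈ -93.889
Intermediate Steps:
G(u, D) = -7/3 + D/3
U(d, h) = 4 + d (U(d, h) = 4 + (d + 0) = 4 + d)
Y(t) = 1/(2*(10 + t)) (Y(t) = 1/(2*(t + (4 + 6))) = 1/(2*(t + 10)) = 1/(2*(10 + t)))
Q = 0 (Q = -9*3*6*0 = -162*0 = -9*0 = 0)
(3*(Q + Y(-1)) + 28*1)*G(11, -3) = (3*(0 + 1/(2*(10 - 1))) + 28*1)*(-7/3 + (1/3)*(-3)) = (3*(0 + (1/2)/9) + 28)*(-7/3 - 1) = (3*(0 + (1/2)*(1/9)) + 28)*(-10/3) = (3*(0 + 1/18) + 28)*(-10/3) = (3*(1/18) + 28)*(-10/3) = (1/6 + 28)*(-10/3) = (169/6)*(-10/3) = -845/9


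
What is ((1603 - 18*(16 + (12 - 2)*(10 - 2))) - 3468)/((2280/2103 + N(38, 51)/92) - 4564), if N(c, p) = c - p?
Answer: 231719756/294280681 ≈ 0.78741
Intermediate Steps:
((1603 - 18*(16 + (12 - 2)*(10 - 2))) - 3468)/((2280/2103 + N(38, 51)/92) - 4564) = ((1603 - 18*(16 + (12 - 2)*(10 - 2))) - 3468)/((2280/2103 + (38 - 1*51)/92) - 4564) = ((1603 - 18*(16 + 10*8)) - 3468)/((2280*(1/2103) + (38 - 51)*(1/92)) - 4564) = ((1603 - 18*(16 + 80)) - 3468)/((760/701 - 13*1/92) - 4564) = ((1603 - 18*96) - 3468)/((760/701 - 13/92) - 4564) = ((1603 - 1*1728) - 3468)/(60807/64492 - 4564) = ((1603 - 1728) - 3468)/(-294280681/64492) = (-125 - 3468)*(-64492/294280681) = -3593*(-64492/294280681) = 231719756/294280681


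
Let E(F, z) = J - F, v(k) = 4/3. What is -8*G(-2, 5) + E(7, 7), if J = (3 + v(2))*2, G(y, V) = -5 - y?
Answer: 77/3 ≈ 25.667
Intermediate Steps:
v(k) = 4/3 (v(k) = 4*(⅓) = 4/3)
J = 26/3 (J = (3 + 4/3)*2 = (13/3)*2 = 26/3 ≈ 8.6667)
E(F, z) = 26/3 - F
-8*G(-2, 5) + E(7, 7) = -8*(-5 - 1*(-2)) + (26/3 - 1*7) = -8*(-5 + 2) + (26/3 - 7) = -8*(-3) + 5/3 = 24 + 5/3 = 77/3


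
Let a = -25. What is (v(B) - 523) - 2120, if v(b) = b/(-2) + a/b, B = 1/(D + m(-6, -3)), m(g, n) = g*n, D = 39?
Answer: -463753/114 ≈ -4068.0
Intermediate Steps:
B = 1/57 (B = 1/(39 - 6*(-3)) = 1/(39 + 18) = 1/57 ≈ 0.017544)
v(b) = -25/b - b/2 (v(b) = b/(-2) - 25/b = b*(-½) - 25/b = -b/2 - 25/b = -25/b - b/2)
(v(B) - 523) - 2120 = ((-25/1/57 - ½*1/57) - 523) - 2120 = ((-25*57 - 1/114) - 523) - 2120 = ((-1425 - 1/114) - 523) - 2120 = (-162451/114 - 523) - 2120 = -222073/114 - 2120 = -463753/114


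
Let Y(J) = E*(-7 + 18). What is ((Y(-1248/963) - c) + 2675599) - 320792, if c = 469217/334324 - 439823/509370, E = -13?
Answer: 200493254722392841/85147307940 ≈ 2.3547e+6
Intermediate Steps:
c = 45980839319/85147307940 (c = 469217*(1/334324) - 439823*1/509370 = 469217/334324 - 439823/509370 = 45980839319/85147307940 ≈ 0.54002)
Y(J) = -143 (Y(J) = -13*(-7 + 18) = -13*11 = -143)
((Y(-1248/963) - c) + 2675599) - 320792 = ((-143 - 1*45980839319/85147307940) + 2675599) - 320792 = ((-143 - 45980839319/85147307940) + 2675599) - 320792 = (-12222045874739/85147307940 + 2675599) - 320792 = 227807829931081321/85147307940 - 320792 = 200493254722392841/85147307940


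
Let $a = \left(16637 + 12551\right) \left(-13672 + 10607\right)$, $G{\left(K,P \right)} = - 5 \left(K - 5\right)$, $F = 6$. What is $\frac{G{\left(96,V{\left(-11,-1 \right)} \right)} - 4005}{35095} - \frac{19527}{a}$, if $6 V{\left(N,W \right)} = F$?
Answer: $- \frac{79662348227}{627928303180} \approx -0.12687$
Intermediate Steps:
$V{\left(N,W \right)} = 1$ ($V{\left(N,W \right)} = \frac{1}{6} \cdot 6 = 1$)
$G{\left(K,P \right)} = 25 - 5 K$ ($G{\left(K,P \right)} = - 5 \left(-5 + K\right) = 25 - 5 K$)
$a = -89461220$ ($a = 29188 \left(-3065\right) = -89461220$)
$\frac{G{\left(96,V{\left(-11,-1 \right)} \right)} - 4005}{35095} - \frac{19527}{a} = \frac{\left(25 - 480\right) - 4005}{35095} - \frac{19527}{-89461220} = \left(\left(25 - 480\right) - 4005\right) \frac{1}{35095} - - \frac{19527}{89461220} = \left(-455 - 4005\right) \frac{1}{35095} + \frac{19527}{89461220} = \left(-4460\right) \frac{1}{35095} + \frac{19527}{89461220} = - \frac{892}{7019} + \frac{19527}{89461220} = - \frac{79662348227}{627928303180}$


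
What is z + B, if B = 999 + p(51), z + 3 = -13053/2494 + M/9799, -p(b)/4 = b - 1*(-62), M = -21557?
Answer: 13112986559/24438706 ≈ 536.57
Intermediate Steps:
p(b) = -248 - 4*b (p(b) = -4*(b - 1*(-62)) = -4*(b + 62) = -4*(62 + b) = -248 - 4*b)
z = -254985623/24438706 (z = -3 + (-13053/2494 - 21557/9799) = -3 - 181669505/24438706 = -254985623/24438706 ≈ -10.434)
B = 547 (B = 999 + (-248 - 4*51) = 999 + (-248 - 204) = 999 - 452 = 547)
z + B = -254985623/24438706 + 547 = 13112986559/24438706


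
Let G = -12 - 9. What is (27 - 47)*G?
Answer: 420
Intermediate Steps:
G = -21
(27 - 47)*G = (27 - 47)*(-21) = -20*(-21) = 420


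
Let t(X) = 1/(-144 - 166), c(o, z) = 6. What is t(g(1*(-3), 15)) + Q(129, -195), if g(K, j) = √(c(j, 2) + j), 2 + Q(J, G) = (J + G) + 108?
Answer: 12399/310 ≈ 39.997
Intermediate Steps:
Q(J, G) = 106 + G + J (Q(J, G) = -2 + ((J + G) + 108) = -2 + ((G + J) + 108) = -2 + (108 + G + J) = 106 + G + J)
g(K, j) = √(6 + j)
t(X) = -1/310 (t(X) = 1/(-310) = -1/310)
t(g(1*(-3), 15)) + Q(129, -195) = -1/310 + (106 - 195 + 129) = -1/310 + 40 = 12399/310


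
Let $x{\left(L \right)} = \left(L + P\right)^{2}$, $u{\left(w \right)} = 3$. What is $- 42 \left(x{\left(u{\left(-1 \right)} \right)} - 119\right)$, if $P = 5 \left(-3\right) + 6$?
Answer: $3486$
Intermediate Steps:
$P = -9$ ($P = -15 + 6 = -9$)
$x{\left(L \right)} = \left(-9 + L\right)^{2}$ ($x{\left(L \right)} = \left(L - 9\right)^{2} = \left(-9 + L\right)^{2}$)
$- 42 \left(x{\left(u{\left(-1 \right)} \right)} - 119\right) = - 42 \left(\left(-9 + 3\right)^{2} - 119\right) = - 42 \left(\left(-6\right)^{2} - 119\right) = - 42 \left(36 - 119\right) = \left(-42\right) \left(-83\right) = 3486$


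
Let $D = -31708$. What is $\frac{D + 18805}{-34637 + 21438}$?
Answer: $\frac{12903}{13199} \approx 0.97757$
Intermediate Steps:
$\frac{D + 18805}{-34637 + 21438} = \frac{-31708 + 18805}{-34637 + 21438} = - \frac{12903}{-13199} = \left(-12903\right) \left(- \frac{1}{13199}\right) = \frac{12903}{13199}$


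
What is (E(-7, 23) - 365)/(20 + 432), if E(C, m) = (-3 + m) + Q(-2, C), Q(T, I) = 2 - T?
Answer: -341/452 ≈ -0.75443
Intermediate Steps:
E(C, m) = 1 + m (E(C, m) = (-3 + m) + (2 - 1*(-2)) = (-3 + m) + (2 + 2) = (-3 + m) + 4 = 1 + m)
(E(-7, 23) - 365)/(20 + 432) = ((1 + 23) - 365)/(20 + 432) = (24 - 365)/452 = -341*1/452 = -341/452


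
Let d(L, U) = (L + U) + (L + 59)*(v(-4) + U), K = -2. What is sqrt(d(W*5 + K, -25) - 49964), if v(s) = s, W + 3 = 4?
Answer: 2*I*sqrt(12946) ≈ 227.56*I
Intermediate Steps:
W = 1 (W = -3 + 4 = 1)
d(L, U) = L + U + (-4 + U)*(59 + L) (d(L, U) = (L + U) + (L + 59)*(-4 + U) = (L + U) + (59 + L)*(-4 + U) = (L + U) + (-4 + U)*(59 + L) = L + U + (-4 + U)*(59 + L))
sqrt(d(W*5 + K, -25) - 49964) = sqrt((-236 - 3*(1*5 - 2) + 60*(-25) + (1*5 - 2)*(-25)) - 49964) = sqrt((-236 - 3*(5 - 2) - 1500 + (5 - 2)*(-25)) - 49964) = sqrt((-236 - 3*3 - 1500 + 3*(-25)) - 49964) = sqrt((-236 - 9 - 1500 - 75) - 49964) = sqrt(-1820 - 49964) = sqrt(-51784) = 2*I*sqrt(12946)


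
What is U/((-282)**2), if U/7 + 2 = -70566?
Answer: -123494/19881 ≈ -6.2117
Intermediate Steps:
U = -493976 (U = -14 + 7*(-70566) = -14 - 493962 = -493976)
U/((-282)**2) = -493976/((-282)**2) = -493976/79524 = -493976*1/79524 = -123494/19881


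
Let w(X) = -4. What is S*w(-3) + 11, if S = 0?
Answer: 11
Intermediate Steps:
S*w(-3) + 11 = 0*(-4) + 11 = 0 + 11 = 11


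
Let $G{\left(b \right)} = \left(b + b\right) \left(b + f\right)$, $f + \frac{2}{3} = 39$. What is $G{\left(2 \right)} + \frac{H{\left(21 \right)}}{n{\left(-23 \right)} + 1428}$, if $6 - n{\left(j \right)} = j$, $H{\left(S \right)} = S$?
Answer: $\frac{705251}{4371} \approx 161.35$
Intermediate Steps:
$f = \frac{115}{3}$ ($f = - \frac{2}{3} + 39 = \frac{115}{3} \approx 38.333$)
$n{\left(j \right)} = 6 - j$
$G{\left(b \right)} = 2 b \left(\frac{115}{3} + b\right)$ ($G{\left(b \right)} = \left(b + b\right) \left(b + \frac{115}{3}\right) = 2 b \left(\frac{115}{3} + b\right)$)
$G{\left(2 \right)} + \frac{H{\left(21 \right)}}{n{\left(-23 \right)} + 1428} = \frac{2}{3} \cdot 2 \left(115 + 3 \cdot 2\right) + \frac{1}{\left(6 - -23\right) + 1428} \cdot 21 = \frac{2}{3} \cdot 2 \left(115 + 6\right) + \frac{1}{\left(6 + 23\right) + 1428} \cdot 21 = \frac{2}{3} \cdot 2 \cdot 121 + \frac{1}{29 + 1428} \cdot 21 = \frac{484}{3} + \frac{1}{1457} \cdot 21 = \frac{484}{3} + \frac{21}{1457} = \frac{705251}{4371}$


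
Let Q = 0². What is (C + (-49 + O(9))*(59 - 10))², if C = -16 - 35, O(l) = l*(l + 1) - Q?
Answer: 3833764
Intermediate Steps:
Q = 0
O(l) = l*(1 + l) (O(l) = l*(l + 1) - 1*0 = l*(1 + l) + 0 = l*(1 + l))
C = -51
(C + (-49 + O(9))*(59 - 10))² = (-51 + (-49 + 9*(1 + 9))*(59 - 10))² = (-51 + (-49 + 9*10)*49)² = (-51 + (-49 + 90)*49)² = (-51 + 41*49)² = (-51 + 2009)² = 1958² = 3833764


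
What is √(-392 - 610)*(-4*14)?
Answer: -56*I*√1002 ≈ -1772.6*I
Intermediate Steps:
√(-392 - 610)*(-4*14) = √(-1002)*(-56) = (I*√1002)*(-56) = -56*I*√1002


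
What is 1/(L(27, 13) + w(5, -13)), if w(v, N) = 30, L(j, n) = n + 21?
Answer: 1/64 ≈ 0.015625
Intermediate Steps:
L(j, n) = 21 + n
1/(L(27, 13) + w(5, -13)) = 1/((21 + 13) + 30) = 1/(34 + 30) = 1/64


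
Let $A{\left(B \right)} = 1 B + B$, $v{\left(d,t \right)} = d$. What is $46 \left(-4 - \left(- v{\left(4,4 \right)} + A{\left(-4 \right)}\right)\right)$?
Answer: $368$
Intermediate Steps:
$A{\left(B \right)} = 2 B$ ($A{\left(B \right)} = B + B = 2 B$)
$46 \left(-4 - \left(- v{\left(4,4 \right)} + A{\left(-4 \right)}\right)\right) = 46 \left(-4 - \left(-4 + 2 \left(-4\right)\right)\right) = 46 \left(-4 + \left(4 - -8\right)\right) = 46 \left(-4 + \left(4 + 8\right)\right) = 46 \left(-4 + 12\right) = 46 \cdot 8 = 368$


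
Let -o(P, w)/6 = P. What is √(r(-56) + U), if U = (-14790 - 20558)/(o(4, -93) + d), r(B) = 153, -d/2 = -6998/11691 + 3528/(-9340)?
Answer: 3*√4417951385237275802/150465014 ≈ 41.908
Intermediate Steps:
d = 53303584/27298485 (d = -2*(-6998/11691 + 3528/(-9340)) = -2*(-6998*1/11691 + 3528*(-1/9340)) = -2*(-6998/11691 - 882/2335) = -2*(-26651792/27298485) = 53303584/27298485 ≈ 1.9526)
o(P, w) = -6*P
U = 241236711945/150465014 (U = (-14790 - 20558)/(-6*4 + 53303584/27298485) = -35348/(-24 + 53303584/27298485) = -35348/(-601860056/27298485) = -35348*(-27298485/601860056) = 241236711945/150465014 ≈ 1603.3)
√(r(-56) + U) = √(153 + 241236711945/150465014) = √(264257859087/150465014) = 3*√4417951385237275802/150465014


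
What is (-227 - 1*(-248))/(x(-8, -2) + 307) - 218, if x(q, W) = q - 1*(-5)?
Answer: -66251/304 ≈ -217.93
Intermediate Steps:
x(q, W) = 5 + q (x(q, W) = q + 5 = 5 + q)
(-227 - 1*(-248))/(x(-8, -2) + 307) - 218 = (-227 - 1*(-248))/((5 - 8) + 307) - 218 = (-227 + 248)/(-3 + 307) - 218 = 21/304 - 218 = -66251/304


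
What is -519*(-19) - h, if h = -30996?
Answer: 40857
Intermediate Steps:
-519*(-19) - h = -519*(-19) - 1*(-30996) = 9861 + 30996 = 40857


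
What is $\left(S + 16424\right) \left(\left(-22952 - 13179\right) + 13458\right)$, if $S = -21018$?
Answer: $104159762$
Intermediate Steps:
$\left(S + 16424\right) \left(\left(-22952 - 13179\right) + 13458\right) = \left(-21018 + 16424\right) \left(\left(-22952 - 13179\right) + 13458\right) = - 4594 \left(-36131 + 13458\right) = \left(-4594\right) \left(-22673\right) = 104159762$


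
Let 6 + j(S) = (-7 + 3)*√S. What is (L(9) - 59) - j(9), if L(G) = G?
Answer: -32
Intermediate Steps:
j(S) = -6 - 4*√S (j(S) = -6 + (-7 + 3)*√S = -6 - 4*√S)
(L(9) - 59) - j(9) = (9 - 59) - (-6 - 4*√9) = -50 - (-6 - 4*3) = -50 - (-6 - 12) = -50 - 1*(-18) = -50 + 18 = -32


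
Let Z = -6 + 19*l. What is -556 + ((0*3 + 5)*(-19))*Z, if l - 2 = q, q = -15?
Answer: 23479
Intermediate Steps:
l = -13 (l = 2 - 15 = -13)
Z = -253 (Z = -6 + 19*(-13) = -6 - 247 = -253)
-556 + ((0*3 + 5)*(-19))*Z = -556 + ((0*3 + 5)*(-19))*(-253) = -556 + ((0 + 5)*(-19))*(-253) = -556 + (5*(-19))*(-253) = -556 - 95*(-253) = -556 + 24035 = 23479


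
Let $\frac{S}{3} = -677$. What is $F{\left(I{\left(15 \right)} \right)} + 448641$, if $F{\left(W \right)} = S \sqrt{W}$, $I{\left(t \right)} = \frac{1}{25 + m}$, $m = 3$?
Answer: $448641 - \frac{2031 \sqrt{7}}{14} \approx 4.4826 \cdot 10^{5}$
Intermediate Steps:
$I{\left(t \right)} = \frac{1}{28}$ ($I{\left(t \right)} = \frac{1}{25 + 3} = \frac{1}{28}$)
$S = -2031$ ($S = 3 \left(-677\right) = -2031$)
$F{\left(W \right)} = - 2031 \sqrt{W}$
$F{\left(I{\left(15 \right)} \right)} + 448641 = - \frac{2031}{2 \sqrt{7}} + 448641 = - 2031 \frac{\sqrt{7}}{14} + 448641 = - \frac{2031 \sqrt{7}}{14} + 448641 = 448641 - \frac{2031 \sqrt{7}}{14}$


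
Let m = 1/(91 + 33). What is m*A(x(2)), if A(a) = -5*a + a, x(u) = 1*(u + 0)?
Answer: -2/31 ≈ -0.064516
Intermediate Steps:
x(u) = u (x(u) = 1*u = u)
A(a) = -4*a
m = 1/124 ≈ 0.0080645
m*A(x(2)) = (-4*2)/124 = (1/124)*(-8) = -2/31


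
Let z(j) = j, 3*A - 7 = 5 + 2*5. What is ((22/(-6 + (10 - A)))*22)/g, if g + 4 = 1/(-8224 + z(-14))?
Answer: 5980788/164765 ≈ 36.299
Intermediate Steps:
A = 22/3 (A = 7/3 + (5 + 2*5)/3 = 7/3 + (5 + 10)/3 = 7/3 + (⅓)*15 = 7/3 + 5 = 22/3 ≈ 7.3333)
g = -32953/8238 (g = -4 + 1/(-8224 - 14) = -4 + 1/(-8238) = -4 - 1/8238 = -32953/8238 ≈ -4.0001)
((22/(-6 + (10 - A)))*22)/g = ((22/(-6 + (10 - 1*22/3)))*22)/(-32953/8238) = ((22/(-6 + (10 - 22/3)))*22)*(-8238/32953) = ((22/(-6 + 8/3))*22)*(-8238/32953) = ((22/(-10/3))*22)*(-8238/32953) = ((22*(-3/10))*22)*(-8238/32953) = -33/5*22*(-8238/32953) = -726/5*(-8238/32953) = 5980788/164765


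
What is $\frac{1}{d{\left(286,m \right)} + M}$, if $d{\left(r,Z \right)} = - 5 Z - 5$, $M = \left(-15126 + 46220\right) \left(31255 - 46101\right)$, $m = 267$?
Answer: $- \frac{1}{461622864} \approx -2.1663 \cdot 10^{-9}$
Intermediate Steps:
$M = -461621524$ ($M = 31094 \left(-14846\right) = -461621524$)
$d{\left(r,Z \right)} = -5 - 5 Z$
$\frac{1}{d{\left(286,m \right)} + M} = \frac{1}{\left(-5 - 1335\right) - 461621524} = \frac{1}{-1340 - 461621524} = \frac{1}{-461622864} = - \frac{1}{461622864}$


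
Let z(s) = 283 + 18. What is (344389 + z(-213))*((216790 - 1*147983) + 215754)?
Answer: 98085331090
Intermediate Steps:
z(s) = 301
(344389 + z(-213))*((216790 - 1*147983) + 215754) = (344389 + 301)*((216790 - 1*147983) + 215754) = 344690*((216790 - 147983) + 215754) = 344690*(68807 + 215754) = 344690*284561 = 98085331090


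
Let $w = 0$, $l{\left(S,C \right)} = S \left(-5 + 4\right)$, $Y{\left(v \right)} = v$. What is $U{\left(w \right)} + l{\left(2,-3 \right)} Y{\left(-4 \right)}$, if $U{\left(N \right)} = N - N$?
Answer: $8$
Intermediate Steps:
$l{\left(S,C \right)} = - S$ ($l{\left(S,C \right)} = S \left(-1\right) = - S$)
$U{\left(N \right)} = 0$
$U{\left(w \right)} + l{\left(2,-3 \right)} Y{\left(-4 \right)} = 0 + \left(-1\right) 2 \left(-4\right) = 0 - -8 = 0 + 8 = 8$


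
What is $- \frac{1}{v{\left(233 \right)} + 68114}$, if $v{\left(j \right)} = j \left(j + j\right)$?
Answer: $- \frac{1}{176692} \approx -5.6596 \cdot 10^{-6}$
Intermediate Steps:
$v{\left(j \right)} = 2 j^{2}$ ($v{\left(j \right)} = j 2 j = 2 j^{2}$)
$- \frac{1}{v{\left(233 \right)} + 68114} = - \frac{1}{2 \cdot 233^{2} + 68114} = - \frac{1}{2 \cdot 54289 + 68114} = - \frac{1}{108578 + 68114} = - \frac{1}{176692}$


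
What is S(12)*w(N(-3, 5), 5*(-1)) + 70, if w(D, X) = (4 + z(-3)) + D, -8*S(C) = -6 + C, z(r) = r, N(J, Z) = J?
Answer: 143/2 ≈ 71.500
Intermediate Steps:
S(C) = 3/4 - C/8 (S(C) = -(-6 + C)/8 = 3/4 - C/8)
w(D, X) = 1 + D (w(D, X) = (4 - 3) + D = 1 + D)
S(12)*w(N(-3, 5), 5*(-1)) + 70 = (3/4 - 1/8*12)*(1 - 3) + 70 = (3/4 - 3/2)*(-2) + 70 = -3/4*(-2) + 70 = 3/2 + 70 = 143/2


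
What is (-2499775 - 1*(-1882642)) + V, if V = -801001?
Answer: -1418134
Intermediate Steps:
(-2499775 - 1*(-1882642)) + V = (-2499775 - 1*(-1882642)) - 801001 = (-2499775 + 1882642) - 801001 = -617133 - 801001 = -1418134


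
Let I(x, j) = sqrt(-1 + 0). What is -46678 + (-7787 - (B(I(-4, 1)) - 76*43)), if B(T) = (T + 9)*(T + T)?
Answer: -51195 - 18*I ≈ -51195.0 - 18.0*I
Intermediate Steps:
I(x, j) = I (I(x, j) = sqrt(-1) = I)
B(T) = 2*T*(9 + T) (B(T) = (9 + T)*(2*T) = 2*T*(9 + T))
-46678 + (-7787 - (B(I(-4, 1)) - 76*43)) = -46678 + (-7787 - (2*I*(9 + I) - 76*43)) = -46678 + (-7787 - (2*I*(9 + I) - 3268)) = -46678 + (-7787 - (-3268 + 2*I*(9 + I))) = -46678 + (-7787 + (3268 - 2*I*(9 + I))) = -46678 + (-4519 - 2*I*(9 + I)) = -51197 - 2*I*(9 + I)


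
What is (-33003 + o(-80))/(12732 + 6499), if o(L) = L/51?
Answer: -1683233/980781 ≈ -1.7162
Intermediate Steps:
o(L) = L/51 (o(L) = L*(1/51) = L/51)
(-33003 + o(-80))/(12732 + 6499) = (-33003 + (1/51)*(-80))/(12732 + 6499) = (-33003 - 80/51)/19231 = -1683233/51*1/19231 = -1683233/980781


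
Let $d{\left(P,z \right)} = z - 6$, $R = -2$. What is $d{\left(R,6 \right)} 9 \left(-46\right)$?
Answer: $0$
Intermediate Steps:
$d{\left(P,z \right)} = -6 + z$
$d{\left(R,6 \right)} 9 \left(-46\right) = \left(-6 + 6\right) 9 \left(-46\right) = 0 \cdot 9 \left(-46\right) = 0 \left(-46\right) = 0$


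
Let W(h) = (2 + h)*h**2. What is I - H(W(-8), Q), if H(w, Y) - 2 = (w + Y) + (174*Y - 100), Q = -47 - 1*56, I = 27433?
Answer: 45940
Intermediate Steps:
W(h) = h**2*(2 + h)
Q = -103 (Q = -47 - 56 = -103)
H(w, Y) = -98 + w + 175*Y (H(w, Y) = 2 + ((w + Y) + (174*Y - 100)) = 2 + ((Y + w) + (-100 + 174*Y)) = 2 + (-100 + w + 175*Y) = -98 + w + 175*Y)
I - H(W(-8), Q) = 27433 - (-98 + (-8)**2*(2 - 8) + 175*(-103)) = 27433 - (-98 + 64*(-6) - 18025) = 27433 - (-98 - 384 - 18025) = 27433 - 1*(-18507) = 27433 + 18507 = 45940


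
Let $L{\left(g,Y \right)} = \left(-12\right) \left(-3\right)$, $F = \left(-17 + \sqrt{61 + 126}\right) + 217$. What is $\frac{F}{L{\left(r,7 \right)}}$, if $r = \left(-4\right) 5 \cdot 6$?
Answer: $\frac{50}{9} + \frac{\sqrt{187}}{36} \approx 5.9354$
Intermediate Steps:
$r = -120$ ($r = \left(-20\right) 6 = -120$)
$F = 200 + \sqrt{187}$ ($F = \left(-17 + \sqrt{187}\right) + 217 = 200 + \sqrt{187} \approx 213.67$)
$L{\left(g,Y \right)} = 36$
$\frac{F}{L{\left(r,7 \right)}} = \frac{200 + \sqrt{187}}{36} = \left(200 + \sqrt{187}\right) \frac{1}{36} = \frac{50}{9} + \frac{\sqrt{187}}{36}$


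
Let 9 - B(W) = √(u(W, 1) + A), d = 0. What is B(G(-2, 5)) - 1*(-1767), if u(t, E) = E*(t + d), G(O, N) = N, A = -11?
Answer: 1776 - I*√6 ≈ 1776.0 - 2.4495*I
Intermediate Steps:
u(t, E) = E*t (u(t, E) = E*(t + 0) = E*t)
B(W) = 9 - √(-11 + W) (B(W) = 9 - √(1*W - 11) = 9 - √(W - 11) = 9 - √(-11 + W))
B(G(-2, 5)) - 1*(-1767) = (9 - √(-11 + 5)) - 1*(-1767) = (9 - √(-6)) + 1767 = (9 - I*√6) + 1767 = 1776 - I*√6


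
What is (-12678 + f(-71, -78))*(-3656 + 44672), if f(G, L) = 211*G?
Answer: -1134461544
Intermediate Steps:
(-12678 + f(-71, -78))*(-3656 + 44672) = (-12678 + 211*(-71))*(-3656 + 44672) = (-12678 - 14981)*41016 = -27659*41016 = -1134461544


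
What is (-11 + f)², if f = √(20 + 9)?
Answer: (11 - √29)² ≈ 31.526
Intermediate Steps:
f = √29 ≈ 5.3852
(-11 + f)² = (-11 + √29)²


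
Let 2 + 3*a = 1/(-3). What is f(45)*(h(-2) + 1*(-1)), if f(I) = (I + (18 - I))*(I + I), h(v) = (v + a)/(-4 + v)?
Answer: -870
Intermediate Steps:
a = -7/9 (a = -2/3 + (1/3)/(-3) = -2/3 + (1/3)*(-1/3) = -2/3 - 1/9 = -7/9 ≈ -0.77778)
h(v) = (-7/9 + v)/(-4 + v) (h(v) = (v - 7/9)/(-4 + v) = (-7/9 + v)/(-4 + v))
f(I) = 36*I (f(I) = 18*(2*I) = 36*I)
f(45)*(h(-2) + 1*(-1)) = (36*45)*((-7/9 - 2)/(-4 - 2) + 1*(-1)) = 1620*(-25/9/(-6) - 1) = 1620*(-1/6*(-25/9) - 1) = 1620*(25/54 - 1) = 1620*(-29/54) = -870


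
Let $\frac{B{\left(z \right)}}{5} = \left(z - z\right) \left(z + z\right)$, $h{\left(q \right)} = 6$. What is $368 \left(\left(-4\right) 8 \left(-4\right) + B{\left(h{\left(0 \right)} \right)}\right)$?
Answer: $47104$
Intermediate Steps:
$B{\left(z \right)} = 0$ ($B{\left(z \right)} = 5 \left(z - z\right) \left(z + z\right) = 5 \cdot 0 \cdot 2 z = 5 \cdot 0 = 0$)
$368 \left(\left(-4\right) 8 \left(-4\right) + B{\left(h{\left(0 \right)} \right)}\right) = 368 \left(\left(-4\right) 8 \left(-4\right) + 0\right) = 368 \left(\left(-32\right) \left(-4\right) + 0\right) = 368 \left(128 + 0\right) = 368 \cdot 128 = 47104$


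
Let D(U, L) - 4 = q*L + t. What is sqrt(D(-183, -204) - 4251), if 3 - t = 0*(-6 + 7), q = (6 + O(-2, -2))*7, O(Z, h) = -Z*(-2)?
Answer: 10*I*sqrt(71) ≈ 84.261*I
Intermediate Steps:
O(Z, h) = 2*Z
q = 14 (q = (6 + 2*(-2))*7 = (6 - 4)*7 = 2*7 = 14)
t = 3 (t = 3 - 0*(-6 + 7) = 3 - 0 = 3 - 1*0 = 3 + 0 = 3)
D(U, L) = 7 + 14*L (D(U, L) = 4 + (14*L + 3) = 4 + (3 + 14*L) = 7 + 14*L)
sqrt(D(-183, -204) - 4251) = sqrt((7 + 14*(-204)) - 4251) = sqrt((7 - 2856) - 4251) = sqrt(-2849 - 4251) = sqrt(-7100) = 10*I*sqrt(71)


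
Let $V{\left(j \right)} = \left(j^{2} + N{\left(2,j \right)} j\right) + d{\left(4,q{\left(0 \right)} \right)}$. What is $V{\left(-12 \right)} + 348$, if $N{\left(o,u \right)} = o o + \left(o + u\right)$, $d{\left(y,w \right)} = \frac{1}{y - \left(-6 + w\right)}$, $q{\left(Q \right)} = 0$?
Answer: $\frac{5641}{10} \approx 564.1$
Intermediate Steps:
$d{\left(y,w \right)} = \frac{1}{6 + y - w}$
$N{\left(o,u \right)} = o + u + o^{2}$ ($N{\left(o,u \right)} = o^{2} + \left(o + u\right) = o + u + o^{2}$)
$V{\left(j \right)} = \frac{1}{10} + j^{2} + j \left(6 + j\right)$ ($V{\left(j \right)} = \left(j^{2} + \left(2 + j + 2^{2}\right) j\right) + \frac{1}{6 + 4 - 0} = \left(j^{2} + \left(2 + j + 4\right) j\right) + \frac{1}{6 + 4 + 0} = \left(j^{2} + \left(6 + j\right) j\right) + \frac{1}{10} = \left(j^{2} + j \left(6 + j\right)\right) + \frac{1}{10} = \frac{1}{10} + j^{2} + j \left(6 + j\right)$)
$V{\left(-12 \right)} + 348 = \left(\frac{1}{10} + 2 \left(-12\right)^{2} + 6 \left(-12\right)\right) + 348 = \left(\frac{1}{10} + 2 \cdot 144 - 72\right) + 348 = \left(\frac{1}{10} + 288 - 72\right) + 348 = \frac{2161}{10} + 348 = \frac{5641}{10}$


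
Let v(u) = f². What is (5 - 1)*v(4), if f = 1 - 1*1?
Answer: 0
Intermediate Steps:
f = 0 (f = 1 - 1 = 0)
v(u) = 0 (v(u) = 0² = 0)
(5 - 1)*v(4) = (5 - 1)*0 = 4*0 = 0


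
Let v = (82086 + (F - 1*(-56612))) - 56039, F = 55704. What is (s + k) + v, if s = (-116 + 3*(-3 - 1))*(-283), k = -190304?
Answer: -15717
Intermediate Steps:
v = 138363 (v = (82086 + (55704 - 1*(-56612))) - 56039 = (82086 + (55704 + 56612)) - 56039 = (82086 + 112316) - 56039 = 194402 - 56039 = 138363)
s = 36224 (s = (-116 + 3*(-4))*(-283) = (-116 - 12)*(-283) = -128*(-283) = 36224)
(s + k) + v = (36224 - 190304) + 138363 = -154080 + 138363 = -15717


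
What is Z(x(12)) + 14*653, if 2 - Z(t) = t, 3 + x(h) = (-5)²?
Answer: 9122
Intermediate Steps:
x(h) = 22 (x(h) = -3 + (-5)² = -3 + 25 = 22)
Z(t) = 2 - t
Z(x(12)) + 14*653 = (2 - 1*22) + 14*653 = (2 - 22) + 9142 = -20 + 9142 = 9122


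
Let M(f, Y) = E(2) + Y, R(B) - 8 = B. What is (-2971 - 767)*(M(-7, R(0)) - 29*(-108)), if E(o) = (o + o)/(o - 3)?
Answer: -11722368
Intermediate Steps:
R(B) = 8 + B
E(o) = 2*o/(-3 + o) (E(o) = (2*o)/(-3 + o) = 2*o/(-3 + o))
M(f, Y) = -4 + Y (M(f, Y) = 2*2/(-3 + 2) + Y = 2*2/(-1) + Y = 2*2*(-1) + Y = -4 + Y)
(-2971 - 767)*(M(-7, R(0)) - 29*(-108)) = (-2971 - 767)*((-4 + (8 + 0)) - 29*(-108)) = -3738*((-4 + 8) + 3132) = -3738*(4 + 3132) = -3738*3136 = -11722368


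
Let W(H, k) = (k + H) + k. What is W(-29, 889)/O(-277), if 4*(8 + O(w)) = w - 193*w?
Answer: 159/1208 ≈ 0.13162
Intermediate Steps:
W(H, k) = H + 2*k (W(H, k) = (H + k) + k = H + 2*k)
O(w) = -8 - 48*w (O(w) = -8 + (w - 193*w)/4 = -8 + (-192*w)/4 = -8 - 48*w)
W(-29, 889)/O(-277) = (-29 + 2*889)/(-8 - 48*(-277)) = (-29 + 1778)/(-8 + 13296) = 1749/13288 = 1749*(1/13288) = 159/1208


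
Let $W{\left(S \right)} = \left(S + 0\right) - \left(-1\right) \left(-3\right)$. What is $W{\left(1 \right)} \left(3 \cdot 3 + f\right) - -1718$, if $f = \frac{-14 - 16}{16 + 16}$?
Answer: $\frac{13615}{8} \approx 1701.9$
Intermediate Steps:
$f = - \frac{15}{16}$ ($f = - \frac{30}{32} = \left(-30\right) \frac{1}{32} = - \frac{15}{16} \approx -0.9375$)
$W{\left(S \right)} = -3 + S$ ($W{\left(S \right)} = S - 3 = -3 + S$)
$W{\left(1 \right)} \left(3 \cdot 3 + f\right) - -1718 = \left(-3 + 1\right) \left(3 \cdot 3 - \frac{15}{16}\right) - -1718 = - 2 \left(9 - \frac{15}{16}\right) + 1718 = \left(-2\right) \frac{129}{16} + 1718 = - \frac{129}{8} + 1718 = \frac{13615}{8}$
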